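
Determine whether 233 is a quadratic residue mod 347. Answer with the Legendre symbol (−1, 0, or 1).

-1

Euler's criterion: (233/347) ≡ 233^173 (mod 347).
233^2 ≡ 157 (mod 347)
233^4 ≡ 12 (mod 347)
233^8 ≡ 144 (mod 347)
233^16 ≡ 263 (mod 347)
233^32 ≡ 116 (mod 347)
233^64 ≡ 270 (mod 347)
233^128 ≡ 30 (mod 347)
233^173 = 233^(128+32+8+4+1) ≡ 346 (mod 347).
Result is 346 ≡ −1, so (233/347) = −1.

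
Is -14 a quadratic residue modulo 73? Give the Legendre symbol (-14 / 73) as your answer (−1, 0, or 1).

-1

First reduce: -14 ≡ 59 (mod 73).
Reciprocity: 59 ≡ 3 and 73 ≡ 1 (mod 4), so (59/73) = +(73/59).
Reduce top mod 59: now compute (14/59).
Pull out 2: since 59 ≡ 3 (mod 8), (2/59) = -1.
Reciprocity: 7 ≡ 3 and 59 ≡ 3 (mod 4), so (7/59) = −(59/7).
Reduce top mod 7: now compute (3/7).
Reciprocity: 3 ≡ 3 and 7 ≡ 3 (mod 4), so (3/7) = −(7/3).
Reduce top mod 3: now compute (1/3).
Reached (1/3) = 1. Collecting the sign flips along the way, the symbol is -1.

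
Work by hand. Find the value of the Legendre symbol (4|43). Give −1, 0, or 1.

Pull out 2^2: since 43 ≡ 3 (mod 8), (2/43) = -1, so (2/43)^2 = +1.
Reached (1/43) = 1. Collecting the sign flips along the way, the symbol is +1.

1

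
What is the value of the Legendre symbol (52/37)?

First reduce: 52 ≡ 15 (mod 37).
Reciprocity: 15 ≡ 3 and 37 ≡ 1 (mod 4), so (15/37) = +(37/15).
Reduce top mod 15: now compute (7/15).
Reciprocity: 7 ≡ 3 and 15 ≡ 3 (mod 4), so (7/15) = −(15/7).
Reduce top mod 7: now compute (1/7).
Reached (1/7) = 1. Collecting the sign flips along the way, the symbol is -1.

-1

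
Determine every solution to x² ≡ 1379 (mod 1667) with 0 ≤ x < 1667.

Since 1667 ≡ 3 (mod 4), a square root of 1379 is 1379^((1667+1)/4) = 1379^417 mod 1667.
Repeated squaring: 1379^2≡1261, 1379^4≡1470, 1379^8≡468, 1379^16≡647, 1379^32≡192, 1379^64≡190, 1379^128≡1093, 1379^256≡1077 (mod 1667).
1379^417 = 1379^(256+128+32+1) ≡ 1200 (mod 1667).
Check: 1200² = 1440000 ≡ 1379 (mod 1667). The two roots are 467 and 1200.

467, 1200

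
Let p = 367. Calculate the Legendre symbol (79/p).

Reciprocity: 79 ≡ 3 and 367 ≡ 3 (mod 4), so (79/367) = −(367/79).
Reduce top mod 79: now compute (51/79).
Reciprocity: 51 ≡ 3 and 79 ≡ 3 (mod 4), so (51/79) = −(79/51).
Reduce top mod 51: now compute (28/51).
Pull out 2^2: since 51 ≡ 3 (mod 8), (2/51) = -1, so (2/51)^2 = +1.
Reciprocity: 7 ≡ 3 and 51 ≡ 3 (mod 4), so (7/51) = −(51/7).
Reduce top mod 7: now compute (2/7).
Pull out 2: since 7 ≡ 7 (mod 8), (2/7) = +1.
Reached (1/7) = 1. Collecting the sign flips along the way, the symbol is -1.

-1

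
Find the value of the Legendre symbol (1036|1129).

Euler's criterion: (1036/1129) ≡ 1036^564 (mod 1129).
1036^2 ≡ 746 (mod 1129)
1036^4 ≡ 1048 (mod 1129)
1036^8 ≡ 916 (mod 1129)
1036^16 ≡ 209 (mod 1129)
1036^32 ≡ 779 (mod 1129)
1036^64 ≡ 568 (mod 1129)
1036^128 ≡ 859 (mod 1129)
1036^256 ≡ 644 (mod 1129)
1036^512 ≡ 393 (mod 1129)
1036^564 = 1036^(512+32+16+4) ≡ 1128 (mod 1129).
Result is 1128 ≡ −1, so (1036/1129) = −1.

-1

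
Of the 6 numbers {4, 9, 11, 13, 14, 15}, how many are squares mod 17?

(4/17) = +1 → QR.
(9/17) = +1 → QR.
(11/17) = -1 → non-residue.
(13/17) = +1 → QR.
(14/17) = -1 → non-residue.
(15/17) = +1 → QR.
Total quadratic residues among the 6: 4.

4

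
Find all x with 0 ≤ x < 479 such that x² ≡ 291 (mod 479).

214, 265

Since 479 ≡ 3 (mod 4), a square root of 291 is 291^((479+1)/4) = 291^120 mod 479.
Repeated squaring: 291^2≡377, 291^4≡345, 291^8≡233, 291^16≡162, 291^32≡378, 291^64≡142 (mod 479).
291^120 = 291^(64+32+16+8) ≡ 214 (mod 479).
Check: 214² = 45796 ≡ 291 (mod 479). The two roots are 214 and 265.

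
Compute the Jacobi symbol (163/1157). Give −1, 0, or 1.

1

Reciprocity: 163 ≡ 3 and 1157 ≡ 1 (mod 4), so (163/1157) = +(1157/163).
Reduce top mod 163: now compute (16/163).
Pull out 2^4: since 163 ≡ 3 (mod 8), (2/163) = -1, so (2/163)^4 = +1.
Reached (1/163) = 1. Collecting the sign flips along the way, the symbol is +1.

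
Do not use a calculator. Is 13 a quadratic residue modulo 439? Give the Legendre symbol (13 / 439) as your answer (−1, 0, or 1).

Reciprocity: 13 ≡ 1 and 439 ≡ 3 (mod 4), so (13/439) = +(439/13).
Reduce top mod 13: now compute (10/13).
Pull out 2: since 13 ≡ 5 (mod 8), (2/13) = -1.
Reciprocity: 5 ≡ 1 and 13 ≡ 1 (mod 4), so (5/13) = +(13/5).
Reduce top mod 5: now compute (3/5).
Reciprocity: 3 ≡ 3 and 5 ≡ 1 (mod 4), so (3/5) = +(5/3).
Reduce top mod 3: now compute (2/3).
Pull out 2: since 3 ≡ 3 (mod 8), (2/3) = -1.
Reached (1/3) = 1. Collecting the sign flips along the way, the symbol is +1.

1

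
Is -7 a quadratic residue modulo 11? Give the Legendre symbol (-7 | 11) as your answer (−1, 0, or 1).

1

First reduce: -7 ≡ 4 (mod 11).
Pull out 2^2: since 11 ≡ 3 (mod 8), (2/11) = -1, so (2/11)^2 = +1.
Reached (1/11) = 1. Collecting the sign flips along the way, the symbol is +1.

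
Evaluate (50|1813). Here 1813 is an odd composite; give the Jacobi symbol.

-1

Pull out 2: since 1813 ≡ 5 (mod 8), (2/1813) = -1.
Reciprocity: 25 ≡ 1 and 1813 ≡ 1 (mod 4), so (25/1813) = +(1813/25).
Reduce top mod 25: now compute (13/25).
Reciprocity: 13 ≡ 1 and 25 ≡ 1 (mod 4), so (13/25) = +(25/13).
Reduce top mod 13: now compute (12/13).
Pull out 2^2: since 13 ≡ 5 (mod 8), (2/13) = -1, so (2/13)^2 = +1.
Reciprocity: 3 ≡ 3 and 13 ≡ 1 (mod 4), so (3/13) = +(13/3).
Reduce top mod 3: now compute (1/3).
Reached (1/3) = 1. Collecting the sign flips along the way, the symbol is -1.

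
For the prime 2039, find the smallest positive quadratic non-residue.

(2/2039) = +1, so 2 is a residue.
(3/2039) = +1, so 3 is a residue.
(4/2039) = +1, so 4 is a residue.
(5/2039) = +1, so 5 is a residue.
(6/2039) = +1, so 6 is a residue.
(7/2039) = −1, so 7 is the smallest positive non-residue mod 2039.

7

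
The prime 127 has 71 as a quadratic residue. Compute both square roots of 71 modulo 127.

Since 127 ≡ 3 (mod 4), a square root of 71 is 71^((127+1)/4) = 71^32 mod 127.
Repeated squaring: 71^2≡88, 71^4≡124, 71^8≡9, 71^16≡81, 71^32≡84 (mod 127).
71^32 = 71^(32) ≡ 84 (mod 127).
Check: 84² = 7056 ≡ 71 (mod 127). The two roots are 43 and 84.

43, 84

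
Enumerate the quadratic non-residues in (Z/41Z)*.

3 6 7 11 12 13 14 15 17 19 22 24 26 27 28 29 30 34 35 38

Square k = 1,…,20 (k and 41−k give the same square):
1²=1, 2²=4, 3²=9, 4²=16, 5²=25, 6²=36, 7²≡8, 8²≡23, 9²≡40, 10²≡18, 11²≡39, 12²≡21, 13²≡5, 14²≡32, 15²≡20, 16²≡10, 17²≡2, 18²≡37, 19²≡33, 20²≡31 (mod 41).
The residues are {1, 2, 4, 5, 8, 9, 10, 16, 18, 20, 21, 23, 25, 31, 32, 33, 36, 37, 39, 40}; the non-residues are the remaining 20 nonzero classes.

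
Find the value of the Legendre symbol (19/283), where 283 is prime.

-1

Euler's criterion: (19/283) ≡ 19^141 (mod 283).
19^2 ≡ 78 (mod 283)
19^4 ≡ 141 (mod 283)
19^8 ≡ 71 (mod 283)
19^16 ≡ 230 (mod 283)
19^32 ≡ 262 (mod 283)
19^64 ≡ 158 (mod 283)
19^128 ≡ 60 (mod 283)
19^141 = 19^(128+8+4+1) ≡ 282 (mod 283).
Result is 282 ≡ −1, so (19/283) = −1.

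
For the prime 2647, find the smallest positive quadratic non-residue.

(2/2647) = +1, so 2 is a residue.
(3/2647) = −1, so 3 is the smallest positive non-residue mod 2647.

3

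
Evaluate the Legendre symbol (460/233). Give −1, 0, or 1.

First reduce: 460 ≡ 227 (mod 233).
Reciprocity: 227 ≡ 3 and 233 ≡ 1 (mod 4), so (227/233) = +(233/227).
Reduce top mod 227: now compute (6/227).
Pull out 2: since 227 ≡ 3 (mod 8), (2/227) = -1.
Reciprocity: 3 ≡ 3 and 227 ≡ 3 (mod 4), so (3/227) = −(227/3).
Reduce top mod 3: now compute (2/3).
Pull out 2: since 3 ≡ 3 (mod 8), (2/3) = -1.
Reached (1/3) = 1. Collecting the sign flips along the way, the symbol is -1.

-1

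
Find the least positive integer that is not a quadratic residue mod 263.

5

(2/263) = +1, so 2 is a residue.
(3/263) = +1, so 3 is a residue.
(4/263) = +1, so 4 is a residue.
(5/263) = −1, so 5 is the smallest positive non-residue mod 263.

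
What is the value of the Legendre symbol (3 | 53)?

-1

Reciprocity: 3 ≡ 3 and 53 ≡ 1 (mod 4), so (3/53) = +(53/3).
Reduce top mod 3: now compute (2/3).
Pull out 2: since 3 ≡ 3 (mod 8), (2/3) = -1.
Reached (1/3) = 1. Collecting the sign flips along the way, the symbol is -1.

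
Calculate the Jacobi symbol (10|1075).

Pull out 2: since 1075 ≡ 3 (mod 8), (2/1075) = -1.
Reciprocity: 5 ≡ 1 and 1075 ≡ 3 (mod 4), so (5/1075) = +(1075/5).
Reduce top mod 5: now compute (0/5).
Top reduces to 0: gcd > 1, so the symbol is 0.

0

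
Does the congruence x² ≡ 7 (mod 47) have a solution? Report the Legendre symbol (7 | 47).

Reciprocity: 7 ≡ 3 and 47 ≡ 3 (mod 4), so (7/47) = −(47/7).
Reduce top mod 7: now compute (5/7).
Reciprocity: 5 ≡ 1 and 7 ≡ 3 (mod 4), so (5/7) = +(7/5).
Reduce top mod 5: now compute (2/5).
Pull out 2: since 5 ≡ 5 (mod 8), (2/5) = -1.
Reached (1/5) = 1. Collecting the sign flips along the way, the symbol is +1.

1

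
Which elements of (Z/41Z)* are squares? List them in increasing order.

Square k = 1,…,20 (k and 41−k give the same square):
1²=1, 2²=4, 3²=9, 4²=16, 5²=25, 6²=36, 7²≡8, 8²≡23, 9²≡40, 10²≡18, 11²≡39, 12²≡21, 13²≡5, 14²≡32, 15²≡20, 16²≡10, 17²≡2, 18²≡37, 19²≡33, 20²≡31 (mod 41).
So the quadratic residues mod 41 are {1, 2, 4, 5, 8, 9, 10, 16, 18, 20, 21, 23, 25, 31, 32, 33, 36, 37, 39, 40}.

1,2,4,5,8,9,10,16,18,20,21,23,25,31,32,33,36,37,39,40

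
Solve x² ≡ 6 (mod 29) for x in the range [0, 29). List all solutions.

8, 21

29 ≡ 1 (mod 4), so we find a root by search.
Trying successive values, 8² = 64 ≡ 6 (mod 29). The other root is 29 − 8 = 21.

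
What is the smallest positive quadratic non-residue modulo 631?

(2/631) = +1, so 2 is a residue.
(3/631) = −1, so 3 is the smallest positive non-residue mod 631.

3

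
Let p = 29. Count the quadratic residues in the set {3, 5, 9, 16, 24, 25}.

5

(3/29) = -1 → non-residue.
(5/29) = +1 → QR.
(9/29) = +1 → QR.
(16/29) = +1 → QR.
(24/29) = +1 → QR.
(25/29) = +1 → QR.
Total quadratic residues among the 6: 5.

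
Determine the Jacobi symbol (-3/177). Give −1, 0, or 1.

0

First reduce: -3 ≡ 174 (mod 177).
Pull out 2: since 177 ≡ 1 (mod 8), (2/177) = +1.
Reciprocity: 87 ≡ 3 and 177 ≡ 1 (mod 4), so (87/177) = +(177/87).
Reduce top mod 87: now compute (3/87).
Reciprocity: 3 ≡ 3 and 87 ≡ 3 (mod 4), so (3/87) = −(87/3).
Reduce top mod 3: now compute (0/3).
Top reduces to 0: gcd > 1, so the symbol is 0.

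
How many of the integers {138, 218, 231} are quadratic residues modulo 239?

1

(138/239) = -1 → non-residue.
(218/239) = +1 → QR.
(231/239) = -1 → non-residue.
Total quadratic residues among the 3: 1.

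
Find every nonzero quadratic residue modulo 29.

1, 4, 5, 6, 7, 9, 13, 16, 20, 22, 23, 24, 25, 28

Square k = 1,…,14 (k and 29−k give the same square):
1²=1, 2²=4, 3²=9, 4²=16, 5²=25, 6²≡7, 7²≡20, 8²≡6, 9²≡23, 10²≡13, 11²≡5, 12²≡28, 13²≡24, 14²≡22 (mod 29).
So the quadratic residues mod 29 are {1, 4, 5, 6, 7, 9, 13, 16, 20, 22, 23, 24, 25, 28}.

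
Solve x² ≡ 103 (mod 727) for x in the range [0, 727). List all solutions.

90, 637

Since 727 ≡ 3 (mod 4), a square root of 103 is 103^((727+1)/4) = 103^182 mod 727.
Repeated squaring: 103^2≡431, 103^4≡376, 103^8≡338, 103^16≡105, 103^32≡120, 103^64≡587, 103^128≡698 (mod 727).
103^182 = 103^(128+32+16+4+2) ≡ 637 (mod 727).
Check: 637² = 405769 ≡ 103 (mod 727). The two roots are 90 and 637.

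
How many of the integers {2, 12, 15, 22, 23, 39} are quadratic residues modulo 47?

(2/47) = +1 → QR.
(12/47) = +1 → QR.
(15/47) = -1 → non-residue.
(22/47) = -1 → non-residue.
(23/47) = -1 → non-residue.
(39/47) = -1 → non-residue.
Total quadratic residues among the 6: 2.

2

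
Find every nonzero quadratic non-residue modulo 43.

Square k = 1,…,21 (k and 43−k give the same square):
1²=1, 2²=4, 3²=9, 4²=16, 5²=25, 6²=36, 7²≡6, 8²≡21, 9²≡38, 10²≡14, 11²≡35, 12²≡15, 13²≡40, 14²≡24, 15²≡10, 16²≡41, 17²≡31, 18²≡23, 19²≡17, 20²≡13, 21²≡11 (mod 43).
The residues are {1, 4, 6, 9, 10, 11, 13, 14, 15, 16, 17, 21, 23, 24, 25, 31, 35, 36, 38, 40, 41}; the non-residues are the remaining 21 nonzero classes.

2,3,5,7,8,12,18,19,20,22,26,27,28,29,30,32,33,34,37,39,42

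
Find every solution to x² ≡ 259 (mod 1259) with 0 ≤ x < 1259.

337, 922

Since 1259 ≡ 3 (mod 4), a square root of 259 is 259^((1259+1)/4) = 259^315 mod 1259.
Repeated squaring: 259^2≡354, 259^4≡675, 259^8≡1126, 259^16≡63, 259^32≡192, 259^64≡353, 259^128≡1227, 259^256≡1024 (mod 1259).
259^315 = 259^(256+32+16+8+2+1) ≡ 922 (mod 1259).
Check: 922² = 850084 ≡ 259 (mod 1259). The two roots are 337 and 922.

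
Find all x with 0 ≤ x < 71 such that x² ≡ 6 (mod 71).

Since 71 ≡ 3 (mod 4), a square root of 6 is 6^((71+1)/4) = 6^18 mod 71.
Repeated squaring: 6^2≡36, 6^4≡18, 6^8≡40, 6^16≡38 (mod 71).
6^18 = 6^(16+2) ≡ 19 (mod 71).
Check: 19² = 361 ≡ 6 (mod 71). The two roots are 19 and 52.

19, 52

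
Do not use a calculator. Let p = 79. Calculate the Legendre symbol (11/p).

1

Euler's criterion: (11/79) ≡ 11^39 (mod 79).
11^2 ≡ 42 (mod 79)
11^4 ≡ 26 (mod 79)
11^8 ≡ 44 (mod 79)
11^16 ≡ 40 (mod 79)
11^32 ≡ 20 (mod 79)
11^39 = 11^(32+4+2+1) ≡ 1 (mod 79).
Result is 1, so (11/79) = 1.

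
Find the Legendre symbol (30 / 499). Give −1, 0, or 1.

1

Euler's criterion: (30/499) ≡ 30^249 (mod 499).
30^2 ≡ 401 (mod 499)
30^4 ≡ 123 (mod 499)
30^8 ≡ 159 (mod 499)
30^16 ≡ 331 (mod 499)
30^32 ≡ 280 (mod 499)
30^64 ≡ 57 (mod 499)
30^128 ≡ 255 (mod 499)
30^249 = 30^(128+64+32+16+8+1) ≡ 1 (mod 499).
Result is 1, so (30/499) = 1.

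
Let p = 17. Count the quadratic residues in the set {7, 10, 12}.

0

(7/17) = -1 → non-residue.
(10/17) = -1 → non-residue.
(12/17) = -1 → non-residue.
Total quadratic residues among the 3: 0.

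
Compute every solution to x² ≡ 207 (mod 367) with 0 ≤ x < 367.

91, 276

Since 367 ≡ 3 (mod 4), a square root of 207 is 207^((367+1)/4) = 207^92 mod 367.
Repeated squaring: 207^2≡277, 207^4≡26, 207^8≡309, 207^16≡61, 207^32≡51, 207^64≡32 (mod 367).
207^92 = 207^(64+16+8+4) ≡ 91 (mod 367).
Check: 91² = 8281 ≡ 207 (mod 367). The two roots are 91 and 276.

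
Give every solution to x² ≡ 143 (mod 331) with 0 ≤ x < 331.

Since 331 ≡ 3 (mod 4), a square root of 143 is 143^((331+1)/4) = 143^83 mod 331.
Repeated squaring: 143^2≡258, 143^4≡33, 143^8≡96, 143^16≡279, 143^32≡56, 143^64≡157 (mod 331).
143^83 = 143^(64+16+2+1) ≡ 102 (mod 331).
Check: 102² = 10404 ≡ 143 (mod 331). The two roots are 102 and 229.

102, 229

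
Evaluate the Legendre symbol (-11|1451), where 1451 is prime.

-1

First reduce: -11 ≡ 1440 (mod 1451).
Pull out 2^5: since 1451 ≡ 3 (mod 8), (2/1451) = -1, so (2/1451)^5 = -1.
Reciprocity: 45 ≡ 1 and 1451 ≡ 3 (mod 4), so (45/1451) = +(1451/45).
Reduce top mod 45: now compute (11/45).
Reciprocity: 11 ≡ 3 and 45 ≡ 1 (mod 4), so (11/45) = +(45/11).
Reduce top mod 11: now compute (1/11).
Reached (1/11) = 1. Collecting the sign flips along the way, the symbol is -1.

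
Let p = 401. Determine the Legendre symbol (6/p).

-1

Pull out 2: since 401 ≡ 1 (mod 8), (2/401) = +1.
Reciprocity: 3 ≡ 3 and 401 ≡ 1 (mod 4), so (3/401) = +(401/3).
Reduce top mod 3: now compute (2/3).
Pull out 2: since 3 ≡ 3 (mod 8), (2/3) = -1.
Reached (1/3) = 1. Collecting the sign flips along the way, the symbol is -1.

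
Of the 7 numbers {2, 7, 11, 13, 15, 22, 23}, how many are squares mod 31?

2

(2/31) = +1 → QR.
(7/31) = +1 → QR.
(11/31) = -1 → non-residue.
(13/31) = -1 → non-residue.
(15/31) = -1 → non-residue.
(22/31) = -1 → non-residue.
(23/31) = -1 → non-residue.
Total quadratic residues among the 7: 2.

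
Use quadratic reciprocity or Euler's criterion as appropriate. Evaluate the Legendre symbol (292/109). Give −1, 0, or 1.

First reduce: 292 ≡ 74 (mod 109).
Pull out 2: since 109 ≡ 5 (mod 8), (2/109) = -1.
Reciprocity: 37 ≡ 1 and 109 ≡ 1 (mod 4), so (37/109) = +(109/37).
Reduce top mod 37: now compute (35/37).
Reciprocity: 35 ≡ 3 and 37 ≡ 1 (mod 4), so (35/37) = +(37/35).
Reduce top mod 35: now compute (2/35).
Pull out 2: since 35 ≡ 3 (mod 8), (2/35) = -1.
Reached (1/35) = 1. Collecting the sign flips along the way, the symbol is +1.

1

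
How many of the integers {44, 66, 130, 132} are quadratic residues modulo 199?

3

(44/199) = -1 → non-residue.
(66/199) = +1 → QR.
(130/199) = +1 → QR.
(132/199) = +1 → QR.
Total quadratic residues among the 4: 3.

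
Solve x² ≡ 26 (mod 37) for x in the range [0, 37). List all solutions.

10, 27

37 ≡ 1 (mod 4), so we find a root by search.
Trying successive values, 10² = 100 ≡ 26 (mod 37). The other root is 37 − 10 = 27.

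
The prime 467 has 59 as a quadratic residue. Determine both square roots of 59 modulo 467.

153, 314

Since 467 ≡ 3 (mod 4), a square root of 59 is 59^((467+1)/4) = 59^117 mod 467.
Repeated squaring: 59^2≡212, 59^4≡112, 59^8≡402, 59^16≡22, 59^32≡17, 59^64≡289 (mod 467).
59^117 = 59^(64+32+16+4+1) ≡ 153 (mod 467).
Check: 153² = 23409 ≡ 59 (mod 467). The two roots are 153 and 314.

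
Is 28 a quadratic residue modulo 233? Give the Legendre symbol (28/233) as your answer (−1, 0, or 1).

Euler's criterion: (28/233) ≡ 28^116 (mod 233).
28^2 ≡ 85 (mod 233)
28^4 ≡ 2 (mod 233)
28^8 ≡ 4 (mod 233)
28^16 ≡ 16 (mod 233)
28^32 ≡ 23 (mod 233)
28^64 ≡ 63 (mod 233)
28^116 = 28^(64+32+16+4) ≡ 1 (mod 233).
Result is 1, so (28/233) = 1.

1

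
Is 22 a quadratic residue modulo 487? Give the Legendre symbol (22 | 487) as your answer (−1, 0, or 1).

Pull out 2: since 487 ≡ 7 (mod 8), (2/487) = +1.
Reciprocity: 11 ≡ 3 and 487 ≡ 3 (mod 4), so (11/487) = −(487/11).
Reduce top mod 11: now compute (3/11).
Reciprocity: 3 ≡ 3 and 11 ≡ 3 (mod 4), so (3/11) = −(11/3).
Reduce top mod 3: now compute (2/3).
Pull out 2: since 3 ≡ 3 (mod 8), (2/3) = -1.
Reached (1/3) = 1. Collecting the sign flips along the way, the symbol is -1.

-1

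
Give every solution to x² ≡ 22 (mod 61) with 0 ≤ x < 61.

12, 49

61 ≡ 1 (mod 4), so we find a root by search.
Trying successive values, 12² = 144 ≡ 22 (mod 61). The other root is 61 − 12 = 49.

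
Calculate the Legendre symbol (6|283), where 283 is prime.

1

Euler's criterion: (6/283) ≡ 6^141 (mod 283).
6^2 ≡ 36 (mod 283)
6^4 ≡ 164 (mod 283)
6^8 ≡ 11 (mod 283)
6^16 ≡ 121 (mod 283)
6^32 ≡ 208 (mod 283)
6^64 ≡ 248 (mod 283)
6^128 ≡ 93 (mod 283)
6^141 = 6^(128+8+4+1) ≡ 1 (mod 283).
Result is 1, so (6/283) = 1.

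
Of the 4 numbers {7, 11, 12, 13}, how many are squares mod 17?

(7/17) = -1 → non-residue.
(11/17) = -1 → non-residue.
(12/17) = -1 → non-residue.
(13/17) = +1 → QR.
Total quadratic residues among the 4: 1.

1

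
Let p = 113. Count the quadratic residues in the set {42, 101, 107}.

0

(42/113) = -1 → non-residue.
(101/113) = -1 → non-residue.
(107/113) = -1 → non-residue.
Total quadratic residues among the 3: 0.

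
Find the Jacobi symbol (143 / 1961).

-1

Reciprocity: 143 ≡ 3 and 1961 ≡ 1 (mod 4), so (143/1961) = +(1961/143).
Reduce top mod 143: now compute (102/143).
Pull out 2: since 143 ≡ 7 (mod 8), (2/143) = +1.
Reciprocity: 51 ≡ 3 and 143 ≡ 3 (mod 4), so (51/143) = −(143/51).
Reduce top mod 51: now compute (41/51).
Reciprocity: 41 ≡ 1 and 51 ≡ 3 (mod 4), so (41/51) = +(51/41).
Reduce top mod 41: now compute (10/41).
Pull out 2: since 41 ≡ 1 (mod 8), (2/41) = +1.
Reciprocity: 5 ≡ 1 and 41 ≡ 1 (mod 4), so (5/41) = +(41/5).
Reduce top mod 5: now compute (1/5).
Reached (1/5) = 1. Collecting the sign flips along the way, the symbol is -1.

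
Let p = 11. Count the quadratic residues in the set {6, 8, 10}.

(6/11) = -1 → non-residue.
(8/11) = -1 → non-residue.
(10/11) = -1 → non-residue.
Total quadratic residues among the 3: 0.

0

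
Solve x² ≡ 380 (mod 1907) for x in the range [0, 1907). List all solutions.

809, 1098

Since 1907 ≡ 3 (mod 4), a square root of 380 is 380^((1907+1)/4) = 380^477 mod 1907.
Repeated squaring: 380^2≡1375, 380^4≡788, 380^8≡1169, 380^16≡1149, 380^32≡557, 380^64≡1315, 380^128≡1483, 380^256≡518 (mod 1907).
380^477 = 380^(256+128+64+16+8+4+1) ≡ 809 (mod 1907).
Check: 809² = 654481 ≡ 380 (mod 1907). The two roots are 809 and 1098.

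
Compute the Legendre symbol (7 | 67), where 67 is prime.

Reciprocity: 7 ≡ 3 and 67 ≡ 3 (mod 4), so (7/67) = −(67/7).
Reduce top mod 7: now compute (4/7).
Pull out 2^2: since 7 ≡ 7 (mod 8), (2/7) = +1, so (2/7)^2 = +1.
Reached (1/7) = 1. Collecting the sign flips along the way, the symbol is -1.

-1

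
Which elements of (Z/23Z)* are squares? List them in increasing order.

1 2 3 4 6 8 9 12 13 16 18

Square k = 1,…,11 (k and 23−k give the same square):
1²=1, 2²=4, 3²=9, 4²=16, 5²≡2, 6²≡13, 7²≡3, 8²≡18, 9²≡12, 10²≡8, 11²≡6 (mod 23).
So the quadratic residues mod 23 are {1, 2, 3, 4, 6, 8, 9, 12, 13, 16, 18}.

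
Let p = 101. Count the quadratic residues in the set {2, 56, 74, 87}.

(2/101) = -1 → non-residue.
(56/101) = +1 → QR.
(74/101) = -1 → non-residue.
(87/101) = +1 → QR.
Total quadratic residues among the 4: 2.

2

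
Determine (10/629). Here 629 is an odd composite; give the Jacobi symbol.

-1

Pull out 2: since 629 ≡ 5 (mod 8), (2/629) = -1.
Reciprocity: 5 ≡ 1 and 629 ≡ 1 (mod 4), so (5/629) = +(629/5).
Reduce top mod 5: now compute (4/5).
Pull out 2^2: since 5 ≡ 5 (mod 8), (2/5) = -1, so (2/5)^2 = +1.
Reached (1/5) = 1. Collecting the sign flips along the way, the symbol is -1.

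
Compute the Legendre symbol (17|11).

-1

Euler's criterion: (17/11) ≡ 6^5 (mod 11).
6^2 ≡ 3 (mod 11)
6^4 ≡ 9 (mod 11)
6^5 = 6^(4+1) ≡ 10 (mod 11).
Result is 10 ≡ −1, so (17/11) = −1.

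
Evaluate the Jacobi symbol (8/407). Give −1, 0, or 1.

Pull out 2^3: since 407 ≡ 7 (mod 8), (2/407) = +1, so (2/407)^3 = +1.
Reached (1/407) = 1. Collecting the sign flips along the way, the symbol is +1.

1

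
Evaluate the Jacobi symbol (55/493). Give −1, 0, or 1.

Reciprocity: 55 ≡ 3 and 493 ≡ 1 (mod 4), so (55/493) = +(493/55).
Reduce top mod 55: now compute (53/55).
Reciprocity: 53 ≡ 1 and 55 ≡ 3 (mod 4), so (53/55) = +(55/53).
Reduce top mod 53: now compute (2/53).
Pull out 2: since 53 ≡ 5 (mod 8), (2/53) = -1.
Reached (1/53) = 1. Collecting the sign flips along the way, the symbol is -1.

-1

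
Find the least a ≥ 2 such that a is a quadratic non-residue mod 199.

(2/199) = +1, so 2 is a residue.
(3/199) = −1, so 3 is the smallest positive non-residue mod 199.

3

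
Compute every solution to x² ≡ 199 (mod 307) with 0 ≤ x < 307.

Since 307 ≡ 3 (mod 4), a square root of 199 is 199^((307+1)/4) = 199^77 mod 307.
Repeated squaring: 199^2≡305, 199^4≡4, 199^8≡16, 199^16≡256, 199^32≡145, 199^64≡149 (mod 307).
199^77 = 199^(64+8+4+1) ≡ 97 (mod 307).
Check: 97² = 9409 ≡ 199 (mod 307). The two roots are 97 and 210.

97, 210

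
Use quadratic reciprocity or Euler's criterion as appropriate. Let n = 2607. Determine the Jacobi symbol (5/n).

-1

Reciprocity: 5 ≡ 1 and 2607 ≡ 3 (mod 4), so (5/2607) = +(2607/5).
Reduce top mod 5: now compute (2/5).
Pull out 2: since 5 ≡ 5 (mod 8), (2/5) = -1.
Reached (1/5) = 1. Collecting the sign flips along the way, the symbol is -1.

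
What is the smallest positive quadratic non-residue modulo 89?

(2/89) = +1, so 2 is a residue.
(3/89) = −1, so 3 is the smallest positive non-residue mod 89.

3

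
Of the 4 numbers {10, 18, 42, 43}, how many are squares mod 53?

(10/53) = +1 → QR.
(18/53) = -1 → non-residue.
(42/53) = +1 → QR.
(43/53) = +1 → QR.
Total quadratic residues among the 4: 3.

3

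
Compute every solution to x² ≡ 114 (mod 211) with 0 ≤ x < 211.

89, 122

Since 211 ≡ 3 (mod 4), a square root of 114 is 114^((211+1)/4) = 114^53 mod 211.
Repeated squaring: 114^2≡125, 114^4≡11, 114^8≡121, 114^16≡82, 114^32≡183 (mod 211).
114^53 = 114^(32+16+4+1) ≡ 122 (mod 211).
Check: 122² = 14884 ≡ 114 (mod 211). The two roots are 89 and 122.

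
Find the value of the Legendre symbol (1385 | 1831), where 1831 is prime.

1

Reciprocity: 1385 ≡ 1 and 1831 ≡ 3 (mod 4), so (1385/1831) = +(1831/1385).
Reduce top mod 1385: now compute (446/1385).
Pull out 2: since 1385 ≡ 1 (mod 8), (2/1385) = +1.
Reciprocity: 223 ≡ 3 and 1385 ≡ 1 (mod 4), so (223/1385) = +(1385/223).
Reduce top mod 223: now compute (47/223).
Reciprocity: 47 ≡ 3 and 223 ≡ 3 (mod 4), so (47/223) = −(223/47).
Reduce top mod 47: now compute (35/47).
Reciprocity: 35 ≡ 3 and 47 ≡ 3 (mod 4), so (35/47) = −(47/35).
Reduce top mod 35: now compute (12/35).
Pull out 2^2: since 35 ≡ 3 (mod 8), (2/35) = -1, so (2/35)^2 = +1.
Reciprocity: 3 ≡ 3 and 35 ≡ 3 (mod 4), so (3/35) = −(35/3).
Reduce top mod 3: now compute (2/3).
Pull out 2: since 3 ≡ 3 (mod 8), (2/3) = -1.
Reached (1/3) = 1. Collecting the sign flips along the way, the symbol is +1.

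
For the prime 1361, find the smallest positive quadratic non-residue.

(2/1361) = +1, so 2 is a residue.
(3/1361) = −1, so 3 is the smallest positive non-residue mod 1361.

3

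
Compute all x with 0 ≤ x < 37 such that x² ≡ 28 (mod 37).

18, 19

37 ≡ 1 (mod 4), so we find a root by search.
Trying successive values, 18² = 324 ≡ 28 (mod 37). The other root is 37 − 18 = 19.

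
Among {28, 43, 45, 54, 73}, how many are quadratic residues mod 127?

(28/127) = -1 → non-residue.
(43/127) = -1 → non-residue.
(45/127) = -1 → non-residue.
(54/127) = -1 → non-residue.
(73/127) = +1 → QR.
Total quadratic residues among the 5: 1.

1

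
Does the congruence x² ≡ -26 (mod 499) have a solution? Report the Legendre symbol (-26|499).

-1

First reduce: -26 ≡ 473 (mod 499).
Reciprocity: 473 ≡ 1 and 499 ≡ 3 (mod 4), so (473/499) = +(499/473).
Reduce top mod 473: now compute (26/473).
Pull out 2: since 473 ≡ 1 (mod 8), (2/473) = +1.
Reciprocity: 13 ≡ 1 and 473 ≡ 1 (mod 4), so (13/473) = +(473/13).
Reduce top mod 13: now compute (5/13).
Reciprocity: 5 ≡ 1 and 13 ≡ 1 (mod 4), so (5/13) = +(13/5).
Reduce top mod 5: now compute (3/5).
Reciprocity: 3 ≡ 3 and 5 ≡ 1 (mod 4), so (3/5) = +(5/3).
Reduce top mod 3: now compute (2/3).
Pull out 2: since 3 ≡ 3 (mod 8), (2/3) = -1.
Reached (1/3) = 1. Collecting the sign flips along the way, the symbol is -1.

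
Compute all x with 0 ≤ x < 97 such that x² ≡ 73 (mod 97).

48, 49

97 ≡ 1 (mod 4), so we find a root by search.
Trying successive values, 48² = 2304 ≡ 73 (mod 97). The other root is 97 − 48 = 49.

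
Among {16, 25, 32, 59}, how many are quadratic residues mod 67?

3

(16/67) = +1 → QR.
(25/67) = +1 → QR.
(32/67) = -1 → non-residue.
(59/67) = +1 → QR.
Total quadratic residues among the 4: 3.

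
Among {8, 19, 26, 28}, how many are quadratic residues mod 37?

(8/37) = -1 → non-residue.
(19/37) = -1 → non-residue.
(26/37) = +1 → QR.
(28/37) = +1 → QR.
Total quadratic residues among the 4: 2.

2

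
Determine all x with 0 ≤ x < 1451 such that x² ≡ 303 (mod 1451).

Since 1451 ≡ 3 (mod 4), a square root of 303 is 303^((1451+1)/4) = 303^363 mod 1451.
Repeated squaring: 303^2≡396, 303^4≡108, 303^8≡56, 303^16≡234, 303^32≡1069, 303^64≡824, 303^128≡1359, 303^256≡1209 (mod 1451).
303^363 = 303^(256+64+32+8+2+1) ≡ 547 (mod 1451).
Check: 547² = 299209 ≡ 303 (mod 1451). The two roots are 547 and 904.

547, 904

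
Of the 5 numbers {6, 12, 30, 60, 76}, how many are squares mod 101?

3

(6/101) = +1 → QR.
(12/101) = -1 → non-residue.
(30/101) = +1 → QR.
(60/101) = -1 → non-residue.
(76/101) = +1 → QR.
Total quadratic residues among the 5: 3.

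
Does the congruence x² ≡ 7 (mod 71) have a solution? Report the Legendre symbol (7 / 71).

-1

Reciprocity: 7 ≡ 3 and 71 ≡ 3 (mod 4), so (7/71) = −(71/7).
Reduce top mod 7: now compute (1/7).
Reached (1/7) = 1. Collecting the sign flips along the way, the symbol is -1.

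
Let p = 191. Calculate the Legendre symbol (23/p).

Reciprocity: 23 ≡ 3 and 191 ≡ 3 (mod 4), so (23/191) = −(191/23).
Reduce top mod 23: now compute (7/23).
Reciprocity: 7 ≡ 3 and 23 ≡ 3 (mod 4), so (7/23) = −(23/7).
Reduce top mod 7: now compute (2/7).
Pull out 2: since 7 ≡ 7 (mod 8), (2/7) = +1.
Reached (1/7) = 1. Collecting the sign flips along the way, the symbol is +1.

1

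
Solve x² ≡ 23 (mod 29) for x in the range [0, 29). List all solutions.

9, 20

29 ≡ 1 (mod 4), so we find a root by search.
Trying successive values, 9² = 81 ≡ 23 (mod 29). The other root is 29 − 9 = 20.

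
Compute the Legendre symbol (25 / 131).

1

Euler's criterion: (25/131) ≡ 25^65 (mod 131).
25^2 ≡ 101 (mod 131)
25^4 ≡ 114 (mod 131)
25^8 ≡ 27 (mod 131)
25^16 ≡ 74 (mod 131)
25^32 ≡ 105 (mod 131)
25^64 ≡ 21 (mod 131)
25^65 = 25^(64+1) ≡ 1 (mod 131).
Result is 1, so (25/131) = 1.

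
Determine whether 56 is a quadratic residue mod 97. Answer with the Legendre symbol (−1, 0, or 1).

-1

Euler's criterion: (56/97) ≡ 56^48 (mod 97).
56^2 ≡ 32 (mod 97)
56^4 ≡ 54 (mod 97)
56^8 ≡ 6 (mod 97)
56^16 ≡ 36 (mod 97)
56^32 ≡ 35 (mod 97)
56^48 = 56^(32+16) ≡ 96 (mod 97).
Result is 96 ≡ −1, so (56/97) = −1.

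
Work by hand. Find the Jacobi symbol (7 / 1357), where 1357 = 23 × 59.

-1

Reciprocity: 7 ≡ 3 and 1357 ≡ 1 (mod 4), so (7/1357) = +(1357/7).
Reduce top mod 7: now compute (6/7).
Pull out 2: since 7 ≡ 7 (mod 8), (2/7) = +1.
Reciprocity: 3 ≡ 3 and 7 ≡ 3 (mod 4), so (3/7) = −(7/3).
Reduce top mod 3: now compute (1/3).
Reached (1/3) = 1. Collecting the sign flips along the way, the symbol is -1.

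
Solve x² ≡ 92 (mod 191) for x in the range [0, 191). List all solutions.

61, 130

Since 191 ≡ 3 (mod 4), a square root of 92 is 92^((191+1)/4) = 92^48 mod 191.
Repeated squaring: 92^2≡60, 92^4≡162, 92^8≡77, 92^16≡8, 92^32≡64 (mod 191).
92^48 = 92^(32+16) ≡ 130 (mod 191).
Check: 130² = 16900 ≡ 92 (mod 191). The two roots are 61 and 130.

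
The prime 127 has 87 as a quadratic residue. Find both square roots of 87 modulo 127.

50, 77

Since 127 ≡ 3 (mod 4), a square root of 87 is 87^((127+1)/4) = 87^32 mod 127.
Repeated squaring: 87^2≡76, 87^4≡61, 87^8≡38, 87^16≡47, 87^32≡50 (mod 127).
87^32 = 87^(32) ≡ 50 (mod 127).
Check: 50² = 2500 ≡ 87 (mod 127). The two roots are 50 and 77.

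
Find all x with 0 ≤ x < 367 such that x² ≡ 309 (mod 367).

26, 341

Since 367 ≡ 3 (mod 4), a square root of 309 is 309^((367+1)/4) = 309^92 mod 367.
Repeated squaring: 309^2≡61, 309^4≡51, 309^8≡32, 309^16≡290, 309^32≡57, 309^64≡313 (mod 367).
309^92 = 309^(64+16+8+4) ≡ 26 (mod 367).
Check: 26² = 676 ≡ 309 (mod 367). The two roots are 26 and 341.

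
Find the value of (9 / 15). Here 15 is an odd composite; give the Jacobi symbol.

Reciprocity: 9 ≡ 1 and 15 ≡ 3 (mod 4), so (9/15) = +(15/9).
Reduce top mod 9: now compute (6/9).
Pull out 2: since 9 ≡ 1 (mod 8), (2/9) = +1.
Reciprocity: 3 ≡ 3 and 9 ≡ 1 (mod 4), so (3/9) = +(9/3).
Reduce top mod 3: now compute (0/3).
Top reduces to 0: gcd > 1, so the symbol is 0.

0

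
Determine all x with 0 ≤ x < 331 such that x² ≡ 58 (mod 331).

148, 183

Since 331 ≡ 3 (mod 4), a square root of 58 is 58^((331+1)/4) = 58^83 mod 331.
Repeated squaring: 58^2≡54, 58^4≡268, 58^8≡328, 58^16≡9, 58^32≡81, 58^64≡272 (mod 331).
58^83 = 58^(64+16+2+1) ≡ 183 (mod 331).
Check: 183² = 33489 ≡ 58 (mod 331). The two roots are 148 and 183.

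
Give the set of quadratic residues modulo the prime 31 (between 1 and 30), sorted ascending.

1,2,4,5,7,8,9,10,14,16,18,19,20,25,28

Square k = 1,…,15 (k and 31−k give the same square):
1²=1, 2²=4, 3²=9, 4²=16, 5²=25, 6²≡5, 7²≡18, 8²≡2, 9²≡19, 10²≡7, 11²≡28, 12²≡20, 13²≡14, 14²≡10, 15²≡8 (mod 31).
So the quadratic residues mod 31 are {1, 2, 4, 5, 7, 8, 9, 10, 14, 16, 18, 19, 20, 25, 28}.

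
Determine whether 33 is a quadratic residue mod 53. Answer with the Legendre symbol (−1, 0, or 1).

-1

Reciprocity: 33 ≡ 1 and 53 ≡ 1 (mod 4), so (33/53) = +(53/33).
Reduce top mod 33: now compute (20/33).
Pull out 2^2: since 33 ≡ 1 (mod 8), (2/33) = +1, so (2/33)^2 = +1.
Reciprocity: 5 ≡ 1 and 33 ≡ 1 (mod 4), so (5/33) = +(33/5).
Reduce top mod 5: now compute (3/5).
Reciprocity: 3 ≡ 3 and 5 ≡ 1 (mod 4), so (3/5) = +(5/3).
Reduce top mod 3: now compute (2/3).
Pull out 2: since 3 ≡ 3 (mod 8), (2/3) = -1.
Reached (1/3) = 1. Collecting the sign flips along the way, the symbol is -1.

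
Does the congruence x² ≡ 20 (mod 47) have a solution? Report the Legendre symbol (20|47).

Pull out 2^2: since 47 ≡ 7 (mod 8), (2/47) = +1, so (2/47)^2 = +1.
Reciprocity: 5 ≡ 1 and 47 ≡ 3 (mod 4), so (5/47) = +(47/5).
Reduce top mod 5: now compute (2/5).
Pull out 2: since 5 ≡ 5 (mod 8), (2/5) = -1.
Reached (1/5) = 1. Collecting the sign flips along the way, the symbol is -1.

-1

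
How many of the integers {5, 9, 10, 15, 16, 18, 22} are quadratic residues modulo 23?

3

(5/23) = -1 → non-residue.
(9/23) = +1 → QR.
(10/23) = -1 → non-residue.
(15/23) = -1 → non-residue.
(16/23) = +1 → QR.
(18/23) = +1 → QR.
(22/23) = -1 → non-residue.
Total quadratic residues among the 7: 3.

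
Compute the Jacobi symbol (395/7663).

0

Reciprocity: 395 ≡ 3 and 7663 ≡ 3 (mod 4), so (395/7663) = −(7663/395).
Reduce top mod 395: now compute (158/395).
Pull out 2: since 395 ≡ 3 (mod 8), (2/395) = -1.
Reciprocity: 79 ≡ 3 and 395 ≡ 3 (mod 4), so (79/395) = −(395/79).
Reduce top mod 79: now compute (0/79).
Top reduces to 0: gcd > 1, so the symbol is 0.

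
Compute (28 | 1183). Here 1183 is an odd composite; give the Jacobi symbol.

Pull out 2^2: since 1183 ≡ 7 (mod 8), (2/1183) = +1, so (2/1183)^2 = +1.
Reciprocity: 7 ≡ 3 and 1183 ≡ 3 (mod 4), so (7/1183) = −(1183/7).
Reduce top mod 7: now compute (0/7).
Top reduces to 0: gcd > 1, so the symbol is 0.

0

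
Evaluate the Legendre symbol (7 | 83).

1

Euler's criterion: (7/83) ≡ 7^41 (mod 83).
7^2 ≡ 49 (mod 83)
7^4 ≡ 77 (mod 83)
7^8 ≡ 36 (mod 83)
7^16 ≡ 51 (mod 83)
7^32 ≡ 28 (mod 83)
7^41 = 7^(32+8+1) ≡ 1 (mod 83).
Result is 1, so (7/83) = 1.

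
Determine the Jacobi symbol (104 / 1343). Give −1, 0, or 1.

Pull out 2^3: since 1343 ≡ 7 (mod 8), (2/1343) = +1, so (2/1343)^3 = +1.
Reciprocity: 13 ≡ 1 and 1343 ≡ 3 (mod 4), so (13/1343) = +(1343/13).
Reduce top mod 13: now compute (4/13).
Pull out 2^2: since 13 ≡ 5 (mod 8), (2/13) = -1, so (2/13)^2 = +1.
Reached (1/13) = 1. Collecting the sign flips along the way, the symbol is +1.

1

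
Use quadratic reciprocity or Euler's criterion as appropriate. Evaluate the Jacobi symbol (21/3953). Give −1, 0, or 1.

Reciprocity: 21 ≡ 1 and 3953 ≡ 1 (mod 4), so (21/3953) = +(3953/21).
Reduce top mod 21: now compute (5/21).
Reciprocity: 5 ≡ 1 and 21 ≡ 1 (mod 4), so (5/21) = +(21/5).
Reduce top mod 5: now compute (1/5).
Reached (1/5) = 1. Collecting the sign flips along the way, the symbol is +1.

1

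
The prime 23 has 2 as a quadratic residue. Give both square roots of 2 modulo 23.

5, 18

Since 23 ≡ 3 (mod 4), a square root of 2 is 2^((23+1)/4) = 2^6 mod 23.
Repeated squaring: 2^2≡4, 2^4≡16 (mod 23).
2^6 = 2^(4+2) ≡ 18 (mod 23).
Check: 18² = 324 ≡ 2 (mod 23). The two roots are 5 and 18.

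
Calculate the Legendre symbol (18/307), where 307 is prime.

-1

Pull out 2: since 307 ≡ 3 (mod 8), (2/307) = -1.
Reciprocity: 9 ≡ 1 and 307 ≡ 3 (mod 4), so (9/307) = +(307/9).
Reduce top mod 9: now compute (1/9).
Reached (1/9) = 1. Collecting the sign flips along the way, the symbol is -1.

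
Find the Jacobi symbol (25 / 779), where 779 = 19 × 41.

1

Reciprocity: 25 ≡ 1 and 779 ≡ 3 (mod 4), so (25/779) = +(779/25).
Reduce top mod 25: now compute (4/25).
Pull out 2^2: since 25 ≡ 1 (mod 8), (2/25) = +1, so (2/25)^2 = +1.
Reached (1/25) = 1. Collecting the sign flips along the way, the symbol is +1.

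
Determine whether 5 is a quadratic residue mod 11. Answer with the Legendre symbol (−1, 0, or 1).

Reciprocity: 5 ≡ 1 and 11 ≡ 3 (mod 4), so (5/11) = +(11/5).
Reduce top mod 5: now compute (1/5).
Reached (1/5) = 1. Collecting the sign flips along the way, the symbol is +1.

1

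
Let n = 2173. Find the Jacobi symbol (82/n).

0

Pull out 2: since 2173 ≡ 5 (mod 8), (2/2173) = -1.
Reciprocity: 41 ≡ 1 and 2173 ≡ 1 (mod 4), so (41/2173) = +(2173/41).
Reduce top mod 41: now compute (0/41).
Top reduces to 0: gcd > 1, so the symbol is 0.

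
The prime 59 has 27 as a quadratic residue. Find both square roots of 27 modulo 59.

Since 59 ≡ 3 (mod 4), a square root of 27 is 27^((59+1)/4) = 27^15 mod 59.
Repeated squaring: 27^2≡21, 27^4≡28, 27^8≡17 (mod 59).
27^15 = 27^(8+4+2+1) ≡ 26 (mod 59).
Check: 26² = 676 ≡ 27 (mod 59). The two roots are 26 and 33.

26, 33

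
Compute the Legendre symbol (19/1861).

Reciprocity: 19 ≡ 3 and 1861 ≡ 1 (mod 4), so (19/1861) = +(1861/19).
Reduce top mod 19: now compute (18/19).
Pull out 2: since 19 ≡ 3 (mod 8), (2/19) = -1.
Reciprocity: 9 ≡ 1 and 19 ≡ 3 (mod 4), so (9/19) = +(19/9).
Reduce top mod 9: now compute (1/9).
Reached (1/9) = 1. Collecting the sign flips along the way, the symbol is -1.

-1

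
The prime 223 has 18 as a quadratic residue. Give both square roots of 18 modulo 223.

45, 178

Since 223 ≡ 3 (mod 4), a square root of 18 is 18^((223+1)/4) = 18^56 mod 223.
Repeated squaring: 18^2≡101, 18^4≡166, 18^8≡127, 18^16≡73, 18^32≡200 (mod 223).
18^56 = 18^(32+16+8) ≡ 178 (mod 223).
Check: 178² = 31684 ≡ 18 (mod 223). The two roots are 45 and 178.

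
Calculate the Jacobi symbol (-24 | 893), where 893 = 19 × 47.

First reduce: -24 ≡ 869 (mod 893).
Reciprocity: 869 ≡ 1 and 893 ≡ 1 (mod 4), so (869/893) = +(893/869).
Reduce top mod 869: now compute (24/869).
Pull out 2^3: since 869 ≡ 5 (mod 8), (2/869) = -1, so (2/869)^3 = -1.
Reciprocity: 3 ≡ 3 and 869 ≡ 1 (mod 4), so (3/869) = +(869/3).
Reduce top mod 3: now compute (2/3).
Pull out 2: since 3 ≡ 3 (mod 8), (2/3) = -1.
Reached (1/3) = 1. Collecting the sign flips along the way, the symbol is +1.

1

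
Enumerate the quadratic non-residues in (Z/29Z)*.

2 3 8 10 11 12 14 15 17 18 19 21 26 27

Square k = 1,…,14 (k and 29−k give the same square):
1²=1, 2²=4, 3²=9, 4²=16, 5²=25, 6²≡7, 7²≡20, 8²≡6, 9²≡23, 10²≡13, 11²≡5, 12²≡28, 13²≡24, 14²≡22 (mod 29).
The residues are {1, 4, 5, 6, 7, 9, 13, 16, 20, 22, 23, 24, 25, 28}; the non-residues are the remaining 14 nonzero classes.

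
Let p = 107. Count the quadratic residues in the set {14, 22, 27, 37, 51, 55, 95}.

(14/107) = +1 → QR.
(22/107) = -1 → non-residue.
(27/107) = +1 → QR.
(37/107) = +1 → QR.
(51/107) = -1 → non-residue.
(55/107) = -1 → non-residue.
(95/107) = -1 → non-residue.
Total quadratic residues among the 7: 3.

3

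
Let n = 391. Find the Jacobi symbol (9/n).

1

Reciprocity: 9 ≡ 1 and 391 ≡ 3 (mod 4), so (9/391) = +(391/9).
Reduce top mod 9: now compute (4/9).
Pull out 2^2: since 9 ≡ 1 (mod 8), (2/9) = +1, so (2/9)^2 = +1.
Reached (1/9) = 1. Collecting the sign flips along the way, the symbol is +1.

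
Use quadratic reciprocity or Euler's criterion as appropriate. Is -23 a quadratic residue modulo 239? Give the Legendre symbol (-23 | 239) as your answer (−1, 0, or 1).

Euler's criterion: (-23/239) ≡ 216^119 (mod 239).
216^2 ≡ 51 (mod 239)
216^4 ≡ 211 (mod 239)
216^8 ≡ 67 (mod 239)
216^16 ≡ 187 (mod 239)
216^32 ≡ 75 (mod 239)
216^64 ≡ 128 (mod 239)
216^119 = 216^(64+32+16+4+2+1) ≡ 1 (mod 239).
Result is 1, so (-23/239) = 1.

1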